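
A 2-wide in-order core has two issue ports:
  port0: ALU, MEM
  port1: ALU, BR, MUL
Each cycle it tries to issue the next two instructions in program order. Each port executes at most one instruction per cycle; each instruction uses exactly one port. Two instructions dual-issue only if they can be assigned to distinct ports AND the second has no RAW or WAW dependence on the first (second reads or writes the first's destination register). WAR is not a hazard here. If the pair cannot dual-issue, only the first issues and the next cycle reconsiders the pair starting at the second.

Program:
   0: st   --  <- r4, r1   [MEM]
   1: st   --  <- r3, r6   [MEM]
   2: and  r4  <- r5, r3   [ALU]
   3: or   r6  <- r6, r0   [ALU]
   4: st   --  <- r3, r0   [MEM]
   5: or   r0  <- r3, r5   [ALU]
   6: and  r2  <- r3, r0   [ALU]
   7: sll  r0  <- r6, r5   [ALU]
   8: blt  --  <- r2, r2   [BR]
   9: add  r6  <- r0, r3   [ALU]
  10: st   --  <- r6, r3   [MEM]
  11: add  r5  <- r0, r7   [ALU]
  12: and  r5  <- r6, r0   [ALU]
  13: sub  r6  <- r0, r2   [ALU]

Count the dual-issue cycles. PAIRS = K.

PAIRS = 6

[0] i0  st.MEM  -- no-port MEM/MEM
[1] i1,i2  st.MEM and.ALU  -- dual
[2] i3,i4  or.ALU st.MEM  -- dual
[3] i5  or.ALU  -- RAW r0
[4] i6,i7  and.ALU sll.ALU  -- dual
[5] i8,i9  blt.BR add.ALU  -- dual
[6] i10,i11  st.MEM add.ALU  -- dual
[7] i12,i13  and.ALU sub.ALU  -- dual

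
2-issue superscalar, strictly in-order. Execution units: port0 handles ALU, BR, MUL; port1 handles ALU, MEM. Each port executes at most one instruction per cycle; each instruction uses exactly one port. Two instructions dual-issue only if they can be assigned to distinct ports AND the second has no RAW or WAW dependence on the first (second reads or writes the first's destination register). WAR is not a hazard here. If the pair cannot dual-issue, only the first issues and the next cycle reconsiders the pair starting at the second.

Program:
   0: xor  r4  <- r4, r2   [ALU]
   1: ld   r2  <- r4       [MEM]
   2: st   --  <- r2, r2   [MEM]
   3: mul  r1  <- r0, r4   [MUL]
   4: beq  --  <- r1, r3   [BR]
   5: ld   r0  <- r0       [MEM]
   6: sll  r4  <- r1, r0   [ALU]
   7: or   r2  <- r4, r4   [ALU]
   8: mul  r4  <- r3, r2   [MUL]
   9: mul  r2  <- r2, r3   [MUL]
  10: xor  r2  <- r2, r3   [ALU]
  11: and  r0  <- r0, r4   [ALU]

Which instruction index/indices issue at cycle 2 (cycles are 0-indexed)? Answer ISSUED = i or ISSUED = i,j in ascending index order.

ISSUED = 2,3

c0: i0 xor.ALU  RAW r4
c1: i1 ld.MEM  no-port MEM/MEM
c2: i2,i3 st.MEM;mul.MUL  pair
c3: i4,i5 beq.BR;ld.MEM  pair
c4: i6 sll.ALU  RAW r4
c5: i7 or.ALU  RAW r2
c6: i8 mul.MUL  no-port MUL/MUL
c7: i9 mul.MUL  RAW+WAW r2
c8: i10,i11 xor.ALU;and.ALU  pair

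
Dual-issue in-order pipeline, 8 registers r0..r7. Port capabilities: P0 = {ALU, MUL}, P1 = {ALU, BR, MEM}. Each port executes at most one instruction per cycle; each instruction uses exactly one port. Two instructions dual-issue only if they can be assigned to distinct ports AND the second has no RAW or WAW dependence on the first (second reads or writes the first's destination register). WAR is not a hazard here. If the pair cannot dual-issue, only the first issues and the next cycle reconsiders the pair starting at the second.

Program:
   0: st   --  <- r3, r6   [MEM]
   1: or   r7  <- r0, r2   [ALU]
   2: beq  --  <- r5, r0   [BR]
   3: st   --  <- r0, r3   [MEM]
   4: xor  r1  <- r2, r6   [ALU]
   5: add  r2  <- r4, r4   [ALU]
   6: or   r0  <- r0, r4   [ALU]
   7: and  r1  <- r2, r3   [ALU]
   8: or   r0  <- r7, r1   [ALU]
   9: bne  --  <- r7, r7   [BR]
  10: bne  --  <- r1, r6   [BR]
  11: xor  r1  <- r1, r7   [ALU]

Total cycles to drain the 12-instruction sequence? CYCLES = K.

CYCLES = 7

t=0 i0+i1:st.MEM or.ALU ; 2-wide
t=1 i2:beq.BR ; no-port BR/MEM
t=2 i3+i4:st.MEM xor.ALU ; 2-wide
t=3 i5+i6:add.ALU or.ALU ; 2-wide
t=4 i7:and.ALU ; RAW r1
t=5 i8+i9:or.ALU bne.BR ; 2-wide
t=6 i10+i11:bne.BR xor.ALU ; 2-wide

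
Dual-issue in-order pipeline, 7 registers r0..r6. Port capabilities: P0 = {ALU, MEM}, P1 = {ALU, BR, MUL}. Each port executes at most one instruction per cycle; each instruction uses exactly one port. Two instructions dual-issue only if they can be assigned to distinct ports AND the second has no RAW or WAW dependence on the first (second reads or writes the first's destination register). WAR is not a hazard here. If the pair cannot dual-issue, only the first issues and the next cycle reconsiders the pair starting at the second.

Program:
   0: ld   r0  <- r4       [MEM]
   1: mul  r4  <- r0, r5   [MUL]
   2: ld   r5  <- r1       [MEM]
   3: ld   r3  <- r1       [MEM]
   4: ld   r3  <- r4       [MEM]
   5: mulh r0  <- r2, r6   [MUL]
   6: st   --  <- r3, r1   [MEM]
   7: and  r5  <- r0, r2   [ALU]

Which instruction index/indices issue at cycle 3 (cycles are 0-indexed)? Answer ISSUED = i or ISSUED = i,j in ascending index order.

ISSUED = 4,5

c0: i0 ld.MEM  RAW r0
c1: i1/i2 mul.MUL ld.MEM  2-wide
c2: i3 ld.MEM  no-port MEM/MEM
c3: i4/i5 ld.MEM mulh.MUL  2-wide
c4: i6/i7 st.MEM and.ALU  2-wide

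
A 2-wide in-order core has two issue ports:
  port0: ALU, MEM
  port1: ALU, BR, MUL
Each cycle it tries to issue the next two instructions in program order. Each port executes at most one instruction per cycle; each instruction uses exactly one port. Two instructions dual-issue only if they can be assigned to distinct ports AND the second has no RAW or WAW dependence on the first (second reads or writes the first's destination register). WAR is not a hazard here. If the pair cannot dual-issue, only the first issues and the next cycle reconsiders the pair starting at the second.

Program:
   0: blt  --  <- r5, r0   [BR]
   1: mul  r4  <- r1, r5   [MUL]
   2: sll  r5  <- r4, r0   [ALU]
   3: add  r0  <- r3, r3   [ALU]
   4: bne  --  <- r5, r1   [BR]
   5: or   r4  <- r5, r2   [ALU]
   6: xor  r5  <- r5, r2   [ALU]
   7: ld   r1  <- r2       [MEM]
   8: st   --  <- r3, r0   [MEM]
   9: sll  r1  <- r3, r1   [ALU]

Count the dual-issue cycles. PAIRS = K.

c0: i0 blt.BR  no-port BR/MUL
c1: i1 mul.MUL  RAW r4
c2: i2,i3 sll.ALU;add.ALU  2-wide
c3: i4,i5 bne.BR;or.ALU  2-wide
c4: i6,i7 xor.ALU;ld.MEM  2-wide
c5: i8,i9 st.MEM;sll.ALU  2-wide

PAIRS = 4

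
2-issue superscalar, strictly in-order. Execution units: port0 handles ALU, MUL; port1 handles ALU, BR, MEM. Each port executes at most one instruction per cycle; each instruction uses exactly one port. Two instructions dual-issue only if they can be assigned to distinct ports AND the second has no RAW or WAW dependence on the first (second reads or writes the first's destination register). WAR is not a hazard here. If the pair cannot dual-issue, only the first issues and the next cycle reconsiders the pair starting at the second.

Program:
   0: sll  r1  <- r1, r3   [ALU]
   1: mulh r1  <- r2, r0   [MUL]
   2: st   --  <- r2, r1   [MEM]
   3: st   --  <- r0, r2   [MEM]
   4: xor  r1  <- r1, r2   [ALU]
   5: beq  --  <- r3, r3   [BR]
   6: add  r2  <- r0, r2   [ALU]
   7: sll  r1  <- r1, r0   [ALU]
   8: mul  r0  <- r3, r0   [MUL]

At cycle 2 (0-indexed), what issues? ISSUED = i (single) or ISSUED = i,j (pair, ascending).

#0 head=0: sll i0 WAW r1
#1 head=1: mulh i1 RAW r1
#2 head=2: st i2 no-port MEM/MEM
#3 head=3: st+xor i3+i4 dual
#4 head=5: beq+add i5+i6 dual
#5 head=7: sll+mul i7+i8 dual

ISSUED = 2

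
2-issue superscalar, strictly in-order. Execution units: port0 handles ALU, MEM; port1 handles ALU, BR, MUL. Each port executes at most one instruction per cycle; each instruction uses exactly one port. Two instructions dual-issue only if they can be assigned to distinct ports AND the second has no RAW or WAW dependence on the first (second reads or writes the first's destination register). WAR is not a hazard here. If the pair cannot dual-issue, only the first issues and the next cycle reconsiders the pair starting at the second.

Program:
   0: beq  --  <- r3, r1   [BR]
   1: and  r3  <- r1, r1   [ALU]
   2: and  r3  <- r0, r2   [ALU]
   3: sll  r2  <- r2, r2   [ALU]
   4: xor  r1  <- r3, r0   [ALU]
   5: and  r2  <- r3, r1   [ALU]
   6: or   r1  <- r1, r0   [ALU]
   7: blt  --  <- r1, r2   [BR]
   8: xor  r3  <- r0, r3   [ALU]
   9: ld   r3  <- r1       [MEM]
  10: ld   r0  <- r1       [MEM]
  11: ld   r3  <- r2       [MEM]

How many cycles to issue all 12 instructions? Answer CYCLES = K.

t=0 i0+i1:beq.BR+and.ALU ; dual
t=1 i2+i3:and.ALU+sll.ALU ; dual
t=2 i4:xor.ALU ; RAW r1
t=3 i5+i6:and.ALU+or.ALU ; dual
t=4 i7+i8:blt.BR+xor.ALU ; dual
t=5 i9:ld.MEM ; no-port MEM/MEM
t=6 i10:ld.MEM ; no-port MEM/MEM
t=7 i11:ld.MEM ; tail

CYCLES = 8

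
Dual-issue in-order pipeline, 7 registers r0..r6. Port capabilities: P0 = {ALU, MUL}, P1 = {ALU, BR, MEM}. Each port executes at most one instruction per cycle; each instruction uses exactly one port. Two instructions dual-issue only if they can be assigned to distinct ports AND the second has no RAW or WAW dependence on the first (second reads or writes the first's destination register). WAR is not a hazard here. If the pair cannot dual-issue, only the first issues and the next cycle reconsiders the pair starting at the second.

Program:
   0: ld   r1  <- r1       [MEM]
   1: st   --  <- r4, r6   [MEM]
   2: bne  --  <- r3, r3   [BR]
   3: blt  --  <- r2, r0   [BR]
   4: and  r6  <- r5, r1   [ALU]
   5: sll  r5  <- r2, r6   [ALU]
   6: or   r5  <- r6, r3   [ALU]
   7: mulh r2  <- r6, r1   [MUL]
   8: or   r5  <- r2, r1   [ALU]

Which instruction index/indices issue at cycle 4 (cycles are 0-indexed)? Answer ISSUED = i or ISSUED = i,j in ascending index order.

[0] i0  ld.MEM  -- no-port MEM/MEM
[1] i1  st.MEM  -- no-port MEM/BR
[2] i2  bne.BR  -- no-port BR/BR
[3] i3/i4  blt.BR/and.ALU  -- dual
[4] i5  sll.ALU  -- WAW r5
[5] i6/i7  or.ALU/mulh.MUL  -- dual
[6] i8  or.ALU  -- tail

ISSUED = 5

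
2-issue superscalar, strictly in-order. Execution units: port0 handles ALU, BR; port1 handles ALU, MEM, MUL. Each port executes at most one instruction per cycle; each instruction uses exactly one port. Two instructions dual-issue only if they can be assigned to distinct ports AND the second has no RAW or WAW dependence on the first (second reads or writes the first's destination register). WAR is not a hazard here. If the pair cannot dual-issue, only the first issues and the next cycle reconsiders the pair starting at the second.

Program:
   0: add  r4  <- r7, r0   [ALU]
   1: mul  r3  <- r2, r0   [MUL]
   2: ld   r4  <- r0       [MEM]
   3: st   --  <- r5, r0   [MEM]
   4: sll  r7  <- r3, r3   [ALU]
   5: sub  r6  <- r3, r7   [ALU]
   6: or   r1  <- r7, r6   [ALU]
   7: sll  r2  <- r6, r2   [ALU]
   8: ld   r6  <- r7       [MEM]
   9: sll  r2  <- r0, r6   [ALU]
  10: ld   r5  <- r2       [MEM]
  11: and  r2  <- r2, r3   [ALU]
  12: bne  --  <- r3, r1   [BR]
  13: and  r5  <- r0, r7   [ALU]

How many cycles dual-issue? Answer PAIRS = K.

PAIRS = 5

c0: i0/i1 add.ALU;mul.MUL  dual
c1: i2 ld.MEM  no-port MEM/MEM
c2: i3/i4 st.MEM;sll.ALU  dual
c3: i5 sub.ALU  RAW r6
c4: i6/i7 or.ALU;sll.ALU  dual
c5: i8 ld.MEM  RAW r6
c6: i9 sll.ALU  RAW r2
c7: i10/i11 ld.MEM;and.ALU  dual
c8: i12/i13 bne.BR;and.ALU  dual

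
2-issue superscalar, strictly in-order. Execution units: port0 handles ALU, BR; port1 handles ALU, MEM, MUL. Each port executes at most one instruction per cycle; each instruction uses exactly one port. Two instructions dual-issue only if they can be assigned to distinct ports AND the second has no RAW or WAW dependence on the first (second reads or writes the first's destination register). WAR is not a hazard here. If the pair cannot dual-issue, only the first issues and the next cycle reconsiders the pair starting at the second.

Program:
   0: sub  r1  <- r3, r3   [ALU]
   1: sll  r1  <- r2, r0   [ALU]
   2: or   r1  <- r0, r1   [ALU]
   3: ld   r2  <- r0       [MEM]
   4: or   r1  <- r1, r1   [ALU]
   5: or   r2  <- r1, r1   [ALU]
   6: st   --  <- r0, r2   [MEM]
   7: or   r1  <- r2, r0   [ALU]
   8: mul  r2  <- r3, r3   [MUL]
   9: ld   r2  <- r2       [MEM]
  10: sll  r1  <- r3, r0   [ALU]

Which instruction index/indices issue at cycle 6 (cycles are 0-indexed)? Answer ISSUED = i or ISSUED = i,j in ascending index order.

0. sub.ALU @i0  | WAW r1
1. sll.ALU @i1  | RAW+WAW r1
2. or.ALU+ld.MEM @i2+i3  | 2-wide
3. or.ALU @i4  | RAW r1
4. or.ALU @i5  | RAW r2
5. st.MEM+or.ALU @i6+i7  | 2-wide
6. mul.MUL @i8  | no-port MUL/MEM
7. ld.MEM+sll.ALU @i9+i10  | 2-wide

ISSUED = 8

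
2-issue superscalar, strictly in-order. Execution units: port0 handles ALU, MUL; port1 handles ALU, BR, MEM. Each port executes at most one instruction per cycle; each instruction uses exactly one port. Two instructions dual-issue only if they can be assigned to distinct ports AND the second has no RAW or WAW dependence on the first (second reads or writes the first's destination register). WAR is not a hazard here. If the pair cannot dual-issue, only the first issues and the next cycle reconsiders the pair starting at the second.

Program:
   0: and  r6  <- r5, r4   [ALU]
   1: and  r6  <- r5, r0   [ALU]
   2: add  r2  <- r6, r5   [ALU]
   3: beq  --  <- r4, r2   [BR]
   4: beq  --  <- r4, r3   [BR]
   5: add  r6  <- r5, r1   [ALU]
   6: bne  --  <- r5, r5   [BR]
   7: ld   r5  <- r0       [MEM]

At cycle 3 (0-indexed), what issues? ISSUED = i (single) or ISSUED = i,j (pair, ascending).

ISSUED = 3

t=0 i0:and.ALU ; WAW r6
t=1 i1:and.ALU ; RAW r6
t=2 i2:add.ALU ; RAW r2
t=3 i3:beq.BR ; no-port BR/BR
t=4 i4&i5:beq.BR add.ALU ; dual
t=5 i6:bne.BR ; no-port BR/MEM
t=6 i7:ld.MEM ; tail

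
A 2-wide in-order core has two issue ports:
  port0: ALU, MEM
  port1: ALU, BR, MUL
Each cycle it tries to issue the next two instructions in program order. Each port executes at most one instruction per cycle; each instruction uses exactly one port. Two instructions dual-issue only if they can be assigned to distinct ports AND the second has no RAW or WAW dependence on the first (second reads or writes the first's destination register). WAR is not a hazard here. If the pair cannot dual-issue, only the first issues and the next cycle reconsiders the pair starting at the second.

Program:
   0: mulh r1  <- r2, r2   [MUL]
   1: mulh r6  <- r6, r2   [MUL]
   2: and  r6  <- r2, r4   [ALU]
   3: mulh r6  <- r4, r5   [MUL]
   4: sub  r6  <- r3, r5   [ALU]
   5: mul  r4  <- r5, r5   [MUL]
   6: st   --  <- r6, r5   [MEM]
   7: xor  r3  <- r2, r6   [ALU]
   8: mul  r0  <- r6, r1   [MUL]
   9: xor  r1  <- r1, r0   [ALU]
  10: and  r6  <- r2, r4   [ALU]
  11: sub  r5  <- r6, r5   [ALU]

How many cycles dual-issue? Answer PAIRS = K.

#0 head=0: mulh.MUL i0 no-port MUL/MUL
#1 head=1: mulh.MUL i1 WAW r6
#2 head=2: and.ALU i2 WAW r6
#3 head=3: mulh.MUL i3 WAW r6
#4 head=4: sub.ALU mul.MUL i4/i5 pair
#5 head=6: st.MEM xor.ALU i6/i7 pair
#6 head=8: mul.MUL i8 RAW r0
#7 head=9: xor.ALU and.ALU i9/i10 pair
#8 head=11: sub.ALU i11 tail

PAIRS = 3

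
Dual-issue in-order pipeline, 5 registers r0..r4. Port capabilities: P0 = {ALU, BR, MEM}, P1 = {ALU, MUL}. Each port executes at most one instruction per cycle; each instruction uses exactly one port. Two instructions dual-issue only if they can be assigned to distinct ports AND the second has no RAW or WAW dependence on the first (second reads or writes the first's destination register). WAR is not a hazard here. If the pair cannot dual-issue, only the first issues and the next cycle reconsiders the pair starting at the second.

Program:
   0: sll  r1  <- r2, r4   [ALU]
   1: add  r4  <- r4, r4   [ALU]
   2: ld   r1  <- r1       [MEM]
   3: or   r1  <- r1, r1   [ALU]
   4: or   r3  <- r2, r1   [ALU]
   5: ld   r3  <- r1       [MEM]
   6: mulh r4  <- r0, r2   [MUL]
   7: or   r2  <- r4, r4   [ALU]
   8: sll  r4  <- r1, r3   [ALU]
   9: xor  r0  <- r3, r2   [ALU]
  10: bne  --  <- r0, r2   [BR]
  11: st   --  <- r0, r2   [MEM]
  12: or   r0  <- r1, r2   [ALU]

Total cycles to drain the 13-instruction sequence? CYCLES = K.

c0: i0/i1 sll.ALU;add.ALU  2-wide
c1: i2 ld.MEM  RAW+WAW r1
c2: i3 or.ALU  RAW r1
c3: i4 or.ALU  WAW r3
c4: i5/i6 ld.MEM;mulh.MUL  2-wide
c5: i7/i8 or.ALU;sll.ALU  2-wide
c6: i9 xor.ALU  RAW r0
c7: i10 bne.BR  no-port BR/MEM
c8: i11/i12 st.MEM;or.ALU  2-wide

CYCLES = 9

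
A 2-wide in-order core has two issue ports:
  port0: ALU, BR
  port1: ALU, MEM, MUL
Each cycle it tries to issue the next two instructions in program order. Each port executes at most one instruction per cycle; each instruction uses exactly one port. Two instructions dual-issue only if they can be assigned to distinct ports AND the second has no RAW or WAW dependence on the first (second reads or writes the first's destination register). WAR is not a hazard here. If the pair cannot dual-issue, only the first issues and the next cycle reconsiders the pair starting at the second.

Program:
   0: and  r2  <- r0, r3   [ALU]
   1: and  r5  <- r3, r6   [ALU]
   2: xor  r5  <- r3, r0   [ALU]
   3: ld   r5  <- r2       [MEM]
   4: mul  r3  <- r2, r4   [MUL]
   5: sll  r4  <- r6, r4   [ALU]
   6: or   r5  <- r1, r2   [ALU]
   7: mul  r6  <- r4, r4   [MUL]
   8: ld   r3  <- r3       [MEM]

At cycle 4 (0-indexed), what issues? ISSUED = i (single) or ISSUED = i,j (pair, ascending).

  cy0 -> i0+i1 (and/and) dual
  cy1 -> i2 (xor) WAW r5
  cy2 -> i3 (ld) no-port MEM/MUL
  cy3 -> i4+i5 (mul/sll) dual
  cy4 -> i6+i7 (or/mul) dual
  cy5 -> i8 (ld) tail

ISSUED = 6,7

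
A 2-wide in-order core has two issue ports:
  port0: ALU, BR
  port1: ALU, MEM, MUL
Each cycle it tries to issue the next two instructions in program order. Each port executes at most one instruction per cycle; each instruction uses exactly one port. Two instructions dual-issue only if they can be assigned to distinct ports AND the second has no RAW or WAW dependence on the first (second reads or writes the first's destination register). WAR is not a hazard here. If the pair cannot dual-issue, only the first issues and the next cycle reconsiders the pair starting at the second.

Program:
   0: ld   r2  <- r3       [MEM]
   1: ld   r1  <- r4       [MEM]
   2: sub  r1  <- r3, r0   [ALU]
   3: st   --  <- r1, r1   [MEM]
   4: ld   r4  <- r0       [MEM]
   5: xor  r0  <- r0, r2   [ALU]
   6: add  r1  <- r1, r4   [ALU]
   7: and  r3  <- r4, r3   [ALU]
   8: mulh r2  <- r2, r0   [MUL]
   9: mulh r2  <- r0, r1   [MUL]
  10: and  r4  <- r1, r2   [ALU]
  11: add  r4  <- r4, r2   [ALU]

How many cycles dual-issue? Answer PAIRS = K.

PAIRS = 2

  cy0 -> i0 (ld) no-port MEM/MEM
  cy1 -> i1 (ld) WAW r1
  cy2 -> i2 (sub) RAW r1
  cy3 -> i3 (st) no-port MEM/MEM
  cy4 -> i4&i5 (ld/xor) dual
  cy5 -> i6&i7 (add/and) dual
  cy6 -> i8 (mulh) no-port MUL/MUL
  cy7 -> i9 (mulh) RAW r2
  cy8 -> i10 (and) RAW+WAW r4
  cy9 -> i11 (add) tail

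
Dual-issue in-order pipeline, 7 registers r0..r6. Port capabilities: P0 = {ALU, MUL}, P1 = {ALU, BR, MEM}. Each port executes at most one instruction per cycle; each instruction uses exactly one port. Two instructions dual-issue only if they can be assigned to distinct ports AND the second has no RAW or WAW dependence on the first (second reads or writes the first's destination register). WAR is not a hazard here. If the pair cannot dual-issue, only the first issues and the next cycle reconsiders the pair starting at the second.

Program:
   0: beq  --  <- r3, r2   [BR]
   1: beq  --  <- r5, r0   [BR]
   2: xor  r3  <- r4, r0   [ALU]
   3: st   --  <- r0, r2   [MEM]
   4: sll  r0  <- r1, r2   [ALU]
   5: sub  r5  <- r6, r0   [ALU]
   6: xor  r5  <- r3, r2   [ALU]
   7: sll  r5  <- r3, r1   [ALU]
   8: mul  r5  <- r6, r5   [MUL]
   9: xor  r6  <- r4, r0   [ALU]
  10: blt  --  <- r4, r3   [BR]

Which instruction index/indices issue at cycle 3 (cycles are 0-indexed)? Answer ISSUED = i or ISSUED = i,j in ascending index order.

t=0 i0:beq ; no-port BR/BR
t=1 i1&i2:beq/xor ; 2-wide
t=2 i3&i4:st/sll ; 2-wide
t=3 i5:sub ; WAW r5
t=4 i6:xor ; WAW r5
t=5 i7:sll ; RAW+WAW r5
t=6 i8&i9:mul/xor ; 2-wide
t=7 i10:blt ; tail

ISSUED = 5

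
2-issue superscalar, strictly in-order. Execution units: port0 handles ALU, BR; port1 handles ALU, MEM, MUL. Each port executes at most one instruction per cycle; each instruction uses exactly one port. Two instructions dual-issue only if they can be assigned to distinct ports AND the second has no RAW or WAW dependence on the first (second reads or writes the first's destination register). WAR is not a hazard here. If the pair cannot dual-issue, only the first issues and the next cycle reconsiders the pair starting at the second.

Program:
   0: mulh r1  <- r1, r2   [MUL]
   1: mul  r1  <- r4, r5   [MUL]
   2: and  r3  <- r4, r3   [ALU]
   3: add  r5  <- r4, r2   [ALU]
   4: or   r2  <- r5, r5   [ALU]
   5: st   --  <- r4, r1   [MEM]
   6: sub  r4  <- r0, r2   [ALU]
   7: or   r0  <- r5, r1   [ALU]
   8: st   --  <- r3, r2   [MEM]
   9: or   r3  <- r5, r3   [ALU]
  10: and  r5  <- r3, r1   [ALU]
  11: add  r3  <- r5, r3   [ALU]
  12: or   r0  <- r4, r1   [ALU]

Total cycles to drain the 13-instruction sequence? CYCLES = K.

CYCLES = 8

t=0 i0:mulh ; no-port MUL/MUL
t=1 i1/i2:mul/and ; dual
t=2 i3:add ; RAW r5
t=3 i4/i5:or/st ; dual
t=4 i6/i7:sub/or ; dual
t=5 i8/i9:st/or ; dual
t=6 i10:and ; RAW r5
t=7 i11/i12:add/or ; dual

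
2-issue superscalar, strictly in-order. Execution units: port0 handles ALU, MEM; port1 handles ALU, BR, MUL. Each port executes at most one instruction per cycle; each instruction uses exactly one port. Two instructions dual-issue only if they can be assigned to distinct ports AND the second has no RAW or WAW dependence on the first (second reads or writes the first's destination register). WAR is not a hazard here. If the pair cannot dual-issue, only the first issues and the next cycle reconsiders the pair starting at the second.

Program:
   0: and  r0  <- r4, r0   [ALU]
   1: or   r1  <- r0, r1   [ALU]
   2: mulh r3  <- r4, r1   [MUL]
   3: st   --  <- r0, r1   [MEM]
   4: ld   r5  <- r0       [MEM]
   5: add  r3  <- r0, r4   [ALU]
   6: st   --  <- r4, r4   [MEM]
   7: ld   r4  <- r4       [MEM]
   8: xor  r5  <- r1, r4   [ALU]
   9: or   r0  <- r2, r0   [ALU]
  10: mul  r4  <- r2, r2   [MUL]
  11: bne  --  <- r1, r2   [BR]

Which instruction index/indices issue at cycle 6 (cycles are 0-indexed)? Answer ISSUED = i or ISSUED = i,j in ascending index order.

[0] i0  and  -- RAW r0
[1] i1  or  -- RAW r1
[2] i2/i3  mulh st  -- 2-wide
[3] i4/i5  ld add  -- 2-wide
[4] i6  st  -- no-port MEM/MEM
[5] i7  ld  -- RAW r4
[6] i8/i9  xor or  -- 2-wide
[7] i10  mul  -- no-port MUL/BR
[8] i11  bne  -- tail

ISSUED = 8,9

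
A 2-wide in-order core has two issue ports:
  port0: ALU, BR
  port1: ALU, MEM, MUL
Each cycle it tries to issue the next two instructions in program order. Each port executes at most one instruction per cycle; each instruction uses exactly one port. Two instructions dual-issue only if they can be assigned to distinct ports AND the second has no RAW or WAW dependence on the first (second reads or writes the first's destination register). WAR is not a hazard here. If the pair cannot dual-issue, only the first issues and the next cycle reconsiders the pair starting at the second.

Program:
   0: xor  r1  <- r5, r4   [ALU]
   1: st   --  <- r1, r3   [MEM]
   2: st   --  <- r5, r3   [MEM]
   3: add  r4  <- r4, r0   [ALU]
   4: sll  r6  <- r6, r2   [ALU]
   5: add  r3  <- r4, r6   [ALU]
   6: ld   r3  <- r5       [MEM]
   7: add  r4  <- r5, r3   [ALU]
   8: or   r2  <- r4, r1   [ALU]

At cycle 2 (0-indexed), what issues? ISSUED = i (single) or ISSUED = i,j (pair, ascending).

c0: i0 xor.ALU  RAW r1
c1: i1 st.MEM  no-port MEM/MEM
c2: i2,i3 st.MEM;add.ALU  pair
c3: i4 sll.ALU  RAW r6
c4: i5 add.ALU  WAW r3
c5: i6 ld.MEM  RAW r3
c6: i7 add.ALU  RAW r4
c7: i8 or.ALU  tail

ISSUED = 2,3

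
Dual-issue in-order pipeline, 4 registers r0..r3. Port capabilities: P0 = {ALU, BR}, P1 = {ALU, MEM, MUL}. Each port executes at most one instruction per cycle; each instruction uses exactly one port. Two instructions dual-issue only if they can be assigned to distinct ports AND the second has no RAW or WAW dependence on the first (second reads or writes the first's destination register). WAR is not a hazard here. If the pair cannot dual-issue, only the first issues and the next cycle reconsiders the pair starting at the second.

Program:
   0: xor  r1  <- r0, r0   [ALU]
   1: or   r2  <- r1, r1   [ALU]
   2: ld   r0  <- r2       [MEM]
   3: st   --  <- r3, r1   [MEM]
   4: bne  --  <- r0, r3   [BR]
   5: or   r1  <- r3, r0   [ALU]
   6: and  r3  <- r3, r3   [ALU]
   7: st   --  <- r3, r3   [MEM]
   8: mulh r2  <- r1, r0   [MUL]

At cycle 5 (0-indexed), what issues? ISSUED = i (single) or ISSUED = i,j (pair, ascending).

ISSUED = 7

#0 head=0: xor.ALU i0 RAW r1
#1 head=1: or.ALU i1 RAW r2
#2 head=2: ld.MEM i2 no-port MEM/MEM
#3 head=3: st.MEM;bne.BR i3&i4 2-wide
#4 head=5: or.ALU;and.ALU i5&i6 2-wide
#5 head=7: st.MEM i7 no-port MEM/MUL
#6 head=8: mulh.MUL i8 tail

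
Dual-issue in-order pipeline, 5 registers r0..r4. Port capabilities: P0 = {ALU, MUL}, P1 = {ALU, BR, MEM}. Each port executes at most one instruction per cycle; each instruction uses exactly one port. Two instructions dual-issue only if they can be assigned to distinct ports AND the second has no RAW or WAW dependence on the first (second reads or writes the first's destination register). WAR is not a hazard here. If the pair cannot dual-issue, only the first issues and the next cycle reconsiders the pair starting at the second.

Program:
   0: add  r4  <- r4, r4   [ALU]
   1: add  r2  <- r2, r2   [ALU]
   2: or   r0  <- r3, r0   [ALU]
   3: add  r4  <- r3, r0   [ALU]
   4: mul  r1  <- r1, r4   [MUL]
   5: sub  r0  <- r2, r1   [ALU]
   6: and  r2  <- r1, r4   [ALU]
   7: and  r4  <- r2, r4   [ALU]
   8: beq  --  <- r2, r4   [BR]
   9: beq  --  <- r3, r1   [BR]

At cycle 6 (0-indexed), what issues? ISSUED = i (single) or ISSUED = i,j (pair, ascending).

ISSUED = 8

c0: i0+i1 add;add  2-wide
c1: i2 or  RAW r0
c2: i3 add  RAW r4
c3: i4 mul  RAW r1
c4: i5+i6 sub;and  2-wide
c5: i7 and  RAW r4
c6: i8 beq  no-port BR/BR
c7: i9 beq  tail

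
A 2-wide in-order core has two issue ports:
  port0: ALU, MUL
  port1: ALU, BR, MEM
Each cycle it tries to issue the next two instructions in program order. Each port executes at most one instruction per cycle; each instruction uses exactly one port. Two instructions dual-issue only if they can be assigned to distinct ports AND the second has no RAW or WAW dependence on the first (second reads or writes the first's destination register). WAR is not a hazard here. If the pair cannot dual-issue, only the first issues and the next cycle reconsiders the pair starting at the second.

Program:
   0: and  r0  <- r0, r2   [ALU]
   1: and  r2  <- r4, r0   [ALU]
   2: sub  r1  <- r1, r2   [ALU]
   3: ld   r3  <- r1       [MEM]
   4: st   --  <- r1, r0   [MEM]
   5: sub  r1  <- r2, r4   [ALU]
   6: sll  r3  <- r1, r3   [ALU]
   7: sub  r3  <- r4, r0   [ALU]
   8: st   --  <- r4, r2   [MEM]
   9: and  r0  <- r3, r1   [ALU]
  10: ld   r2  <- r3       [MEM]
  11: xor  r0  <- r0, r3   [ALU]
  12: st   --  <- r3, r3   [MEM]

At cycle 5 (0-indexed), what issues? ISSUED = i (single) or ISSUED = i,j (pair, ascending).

ISSUED = 6

0. and.ALU @i0  | RAW r0
1. and.ALU @i1  | RAW r2
2. sub.ALU @i2  | RAW r1
3. ld.MEM @i3  | no-port MEM/MEM
4. st.MEM+sub.ALU @i4,i5  | pair
5. sll.ALU @i6  | WAW r3
6. sub.ALU+st.MEM @i7,i8  | pair
7. and.ALU+ld.MEM @i9,i10  | pair
8. xor.ALU+st.MEM @i11,i12  | pair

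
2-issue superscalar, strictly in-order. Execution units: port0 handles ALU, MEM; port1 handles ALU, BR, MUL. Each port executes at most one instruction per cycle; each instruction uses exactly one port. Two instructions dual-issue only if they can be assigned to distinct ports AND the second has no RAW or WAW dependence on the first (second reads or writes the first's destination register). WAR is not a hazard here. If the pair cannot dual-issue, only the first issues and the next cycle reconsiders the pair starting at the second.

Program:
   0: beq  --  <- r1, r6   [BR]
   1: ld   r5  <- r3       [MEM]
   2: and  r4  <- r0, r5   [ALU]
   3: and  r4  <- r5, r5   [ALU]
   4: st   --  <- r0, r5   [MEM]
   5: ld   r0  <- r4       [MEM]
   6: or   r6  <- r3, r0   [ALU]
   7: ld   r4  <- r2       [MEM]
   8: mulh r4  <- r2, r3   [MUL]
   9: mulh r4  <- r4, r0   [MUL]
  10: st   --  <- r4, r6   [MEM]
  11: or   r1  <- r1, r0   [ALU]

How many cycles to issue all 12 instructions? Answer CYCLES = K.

CYCLES = 8

t=0 i0+i1:beq.BR ld.MEM ; pair
t=1 i2:and.ALU ; WAW r4
t=2 i3+i4:and.ALU st.MEM ; pair
t=3 i5:ld.MEM ; RAW r0
t=4 i6+i7:or.ALU ld.MEM ; pair
t=5 i8:mulh.MUL ; no-port MUL/MUL
t=6 i9:mulh.MUL ; RAW r4
t=7 i10+i11:st.MEM or.ALU ; pair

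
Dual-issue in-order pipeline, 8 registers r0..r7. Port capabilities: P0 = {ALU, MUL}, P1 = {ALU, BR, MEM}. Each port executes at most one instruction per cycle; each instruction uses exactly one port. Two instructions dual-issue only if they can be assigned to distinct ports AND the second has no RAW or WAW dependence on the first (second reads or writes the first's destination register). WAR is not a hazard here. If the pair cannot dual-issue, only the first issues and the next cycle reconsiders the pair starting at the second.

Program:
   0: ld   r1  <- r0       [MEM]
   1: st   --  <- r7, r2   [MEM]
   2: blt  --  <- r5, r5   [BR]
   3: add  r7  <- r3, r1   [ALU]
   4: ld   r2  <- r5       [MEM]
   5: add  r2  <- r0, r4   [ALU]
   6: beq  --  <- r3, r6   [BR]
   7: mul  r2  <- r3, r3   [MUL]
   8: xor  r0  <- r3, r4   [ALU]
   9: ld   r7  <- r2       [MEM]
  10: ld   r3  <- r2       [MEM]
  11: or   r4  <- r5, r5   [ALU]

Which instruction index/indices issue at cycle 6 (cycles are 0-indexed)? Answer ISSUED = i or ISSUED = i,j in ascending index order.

c0: i0 ld.MEM  no-port MEM/MEM
c1: i1 st.MEM  no-port MEM/BR
c2: i2+i3 blt.BR/add.ALU  pair
c3: i4 ld.MEM  WAW r2
c4: i5+i6 add.ALU/beq.BR  pair
c5: i7+i8 mul.MUL/xor.ALU  pair
c6: i9 ld.MEM  no-port MEM/MEM
c7: i10+i11 ld.MEM/or.ALU  pair

ISSUED = 9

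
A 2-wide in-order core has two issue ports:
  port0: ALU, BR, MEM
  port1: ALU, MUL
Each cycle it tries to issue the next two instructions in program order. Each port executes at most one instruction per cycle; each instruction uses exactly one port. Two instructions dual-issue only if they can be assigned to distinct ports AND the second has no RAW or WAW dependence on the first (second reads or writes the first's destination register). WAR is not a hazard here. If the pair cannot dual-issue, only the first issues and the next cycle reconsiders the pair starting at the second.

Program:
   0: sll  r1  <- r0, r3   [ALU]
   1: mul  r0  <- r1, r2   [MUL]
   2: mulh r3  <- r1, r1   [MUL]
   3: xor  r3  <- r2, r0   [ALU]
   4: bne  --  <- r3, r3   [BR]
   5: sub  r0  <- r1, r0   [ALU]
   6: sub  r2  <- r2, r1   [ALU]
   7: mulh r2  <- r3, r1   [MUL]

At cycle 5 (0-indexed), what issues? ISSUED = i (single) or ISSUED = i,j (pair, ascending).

ISSUED = 6

t=0 i0:sll.ALU ; RAW r1
t=1 i1:mul.MUL ; no-port MUL/MUL
t=2 i2:mulh.MUL ; WAW r3
t=3 i3:xor.ALU ; RAW r3
t=4 i4+i5:bne.BR sub.ALU ; pair
t=5 i6:sub.ALU ; WAW r2
t=6 i7:mulh.MUL ; tail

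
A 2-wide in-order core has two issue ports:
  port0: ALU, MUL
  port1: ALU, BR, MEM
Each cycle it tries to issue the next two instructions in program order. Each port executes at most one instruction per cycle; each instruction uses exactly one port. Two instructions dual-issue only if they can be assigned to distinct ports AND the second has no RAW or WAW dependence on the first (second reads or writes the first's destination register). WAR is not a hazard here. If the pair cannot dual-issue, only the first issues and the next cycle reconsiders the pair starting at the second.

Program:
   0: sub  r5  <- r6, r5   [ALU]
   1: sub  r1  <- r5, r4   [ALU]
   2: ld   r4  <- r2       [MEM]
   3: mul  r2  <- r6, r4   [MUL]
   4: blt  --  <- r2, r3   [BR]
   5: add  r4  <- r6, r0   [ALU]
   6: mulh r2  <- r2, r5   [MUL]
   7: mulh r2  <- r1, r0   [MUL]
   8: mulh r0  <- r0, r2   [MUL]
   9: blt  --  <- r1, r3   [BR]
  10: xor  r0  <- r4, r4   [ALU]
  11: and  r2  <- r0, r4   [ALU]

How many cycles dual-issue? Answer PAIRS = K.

#0 head=0: sub i0 RAW r5
#1 head=1: sub ld i1+i2 2-wide
#2 head=3: mul i3 RAW r2
#3 head=4: blt add i4+i5 2-wide
#4 head=6: mulh i6 no-port MUL/MUL
#5 head=7: mulh i7 no-port MUL/MUL
#6 head=8: mulh blt i8+i9 2-wide
#7 head=10: xor i10 RAW r0
#8 head=11: and i11 tail

PAIRS = 3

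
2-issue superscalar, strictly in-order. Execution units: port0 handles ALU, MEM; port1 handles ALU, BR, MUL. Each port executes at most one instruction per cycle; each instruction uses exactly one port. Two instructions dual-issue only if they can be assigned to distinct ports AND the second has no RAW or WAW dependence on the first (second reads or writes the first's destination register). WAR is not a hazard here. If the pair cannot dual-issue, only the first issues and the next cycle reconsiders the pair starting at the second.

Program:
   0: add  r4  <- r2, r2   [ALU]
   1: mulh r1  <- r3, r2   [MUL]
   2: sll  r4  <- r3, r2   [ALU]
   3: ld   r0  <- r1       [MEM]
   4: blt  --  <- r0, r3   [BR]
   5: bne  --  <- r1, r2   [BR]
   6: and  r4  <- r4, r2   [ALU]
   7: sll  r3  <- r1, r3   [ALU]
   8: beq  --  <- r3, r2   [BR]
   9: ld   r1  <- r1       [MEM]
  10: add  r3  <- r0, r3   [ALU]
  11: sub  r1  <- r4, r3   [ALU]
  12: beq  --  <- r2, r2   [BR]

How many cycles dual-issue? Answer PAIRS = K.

[0] i0&i1  add+mulh  -- dual
[1] i2&i3  sll+ld  -- dual
[2] i4  blt  -- no-port BR/BR
[3] i5&i6  bne+and  -- dual
[4] i7  sll  -- RAW r3
[5] i8&i9  beq+ld  -- dual
[6] i10  add  -- RAW r3
[7] i11&i12  sub+beq  -- dual

PAIRS = 5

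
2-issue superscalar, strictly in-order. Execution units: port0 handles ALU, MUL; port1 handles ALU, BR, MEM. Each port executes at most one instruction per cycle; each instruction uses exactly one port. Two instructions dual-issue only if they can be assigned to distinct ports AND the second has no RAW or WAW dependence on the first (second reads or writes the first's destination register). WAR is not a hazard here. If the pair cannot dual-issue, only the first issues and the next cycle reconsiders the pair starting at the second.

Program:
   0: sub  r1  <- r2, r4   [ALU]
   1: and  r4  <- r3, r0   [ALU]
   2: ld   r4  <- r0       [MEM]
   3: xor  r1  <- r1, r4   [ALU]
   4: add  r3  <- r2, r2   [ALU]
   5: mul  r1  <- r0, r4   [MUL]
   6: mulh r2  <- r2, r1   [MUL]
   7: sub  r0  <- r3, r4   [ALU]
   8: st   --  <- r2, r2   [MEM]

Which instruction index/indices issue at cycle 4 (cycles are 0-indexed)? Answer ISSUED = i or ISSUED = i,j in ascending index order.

ISSUED = 6,7

c0: i0&i1 sub/and  dual
c1: i2 ld  RAW r4
c2: i3&i4 xor/add  dual
c3: i5 mul  no-port MUL/MUL
c4: i6&i7 mulh/sub  dual
c5: i8 st  tail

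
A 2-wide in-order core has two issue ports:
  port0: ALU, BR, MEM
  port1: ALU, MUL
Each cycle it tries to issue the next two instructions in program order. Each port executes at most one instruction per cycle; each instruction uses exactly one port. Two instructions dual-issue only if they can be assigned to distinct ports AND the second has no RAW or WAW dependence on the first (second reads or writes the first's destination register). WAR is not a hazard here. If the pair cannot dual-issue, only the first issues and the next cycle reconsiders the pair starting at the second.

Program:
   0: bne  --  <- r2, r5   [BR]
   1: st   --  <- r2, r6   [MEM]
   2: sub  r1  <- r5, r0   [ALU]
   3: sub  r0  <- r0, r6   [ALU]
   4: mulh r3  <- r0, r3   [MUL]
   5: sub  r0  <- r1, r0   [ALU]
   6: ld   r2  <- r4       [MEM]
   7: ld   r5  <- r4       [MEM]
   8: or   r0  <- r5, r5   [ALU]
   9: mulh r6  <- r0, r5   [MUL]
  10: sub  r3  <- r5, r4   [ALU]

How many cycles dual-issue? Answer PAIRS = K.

PAIRS = 3

[0] i0  bne  -- no-port BR/MEM
[1] i1,i2  st;sub  -- 2-wide
[2] i3  sub  -- RAW r0
[3] i4,i5  mulh;sub  -- 2-wide
[4] i6  ld  -- no-port MEM/MEM
[5] i7  ld  -- RAW r5
[6] i8  or  -- RAW r0
[7] i9,i10  mulh;sub  -- 2-wide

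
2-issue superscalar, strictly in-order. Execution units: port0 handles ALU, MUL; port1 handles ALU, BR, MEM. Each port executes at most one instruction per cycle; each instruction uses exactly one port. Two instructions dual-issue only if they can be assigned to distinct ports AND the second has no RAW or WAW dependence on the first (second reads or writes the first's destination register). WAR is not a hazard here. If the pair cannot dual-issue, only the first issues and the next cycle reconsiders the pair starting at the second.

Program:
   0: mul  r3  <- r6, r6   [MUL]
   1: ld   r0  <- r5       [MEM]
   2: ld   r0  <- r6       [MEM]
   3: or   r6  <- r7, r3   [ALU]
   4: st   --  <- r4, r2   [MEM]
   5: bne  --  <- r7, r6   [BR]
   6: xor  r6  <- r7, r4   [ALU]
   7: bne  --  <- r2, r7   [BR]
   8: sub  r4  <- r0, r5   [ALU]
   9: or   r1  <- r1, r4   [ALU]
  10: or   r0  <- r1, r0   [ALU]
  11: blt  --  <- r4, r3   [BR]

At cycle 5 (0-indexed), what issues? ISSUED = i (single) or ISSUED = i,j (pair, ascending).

c0: i0/i1 mul.MUL ld.MEM  pair
c1: i2/i3 ld.MEM or.ALU  pair
c2: i4 st.MEM  no-port MEM/BR
c3: i5/i6 bne.BR xor.ALU  pair
c4: i7/i8 bne.BR sub.ALU  pair
c5: i9 or.ALU  RAW r1
c6: i10/i11 or.ALU blt.BR  pair

ISSUED = 9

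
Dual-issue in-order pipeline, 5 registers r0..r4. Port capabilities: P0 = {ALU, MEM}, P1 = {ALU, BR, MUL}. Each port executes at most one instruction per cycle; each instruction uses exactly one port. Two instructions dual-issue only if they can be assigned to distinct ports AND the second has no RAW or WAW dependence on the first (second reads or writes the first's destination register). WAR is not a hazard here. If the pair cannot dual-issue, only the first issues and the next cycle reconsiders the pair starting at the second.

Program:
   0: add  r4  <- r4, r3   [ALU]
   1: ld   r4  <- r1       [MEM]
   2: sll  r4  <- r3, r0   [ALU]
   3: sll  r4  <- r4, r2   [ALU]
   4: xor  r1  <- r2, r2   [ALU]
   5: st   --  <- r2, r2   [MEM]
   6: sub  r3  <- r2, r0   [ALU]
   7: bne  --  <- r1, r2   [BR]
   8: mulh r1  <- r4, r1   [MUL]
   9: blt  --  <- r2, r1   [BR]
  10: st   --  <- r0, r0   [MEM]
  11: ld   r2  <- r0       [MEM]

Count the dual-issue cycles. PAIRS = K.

[0] i0  add  -- WAW r4
[1] i1  ld  -- WAW r4
[2] i2  sll  -- RAW+WAW r4
[3] i3&i4  sll;xor  -- dual
[4] i5&i6  st;sub  -- dual
[5] i7  bne  -- no-port BR/MUL
[6] i8  mulh  -- no-port MUL/BR
[7] i9&i10  blt;st  -- dual
[8] i11  ld  -- tail

PAIRS = 3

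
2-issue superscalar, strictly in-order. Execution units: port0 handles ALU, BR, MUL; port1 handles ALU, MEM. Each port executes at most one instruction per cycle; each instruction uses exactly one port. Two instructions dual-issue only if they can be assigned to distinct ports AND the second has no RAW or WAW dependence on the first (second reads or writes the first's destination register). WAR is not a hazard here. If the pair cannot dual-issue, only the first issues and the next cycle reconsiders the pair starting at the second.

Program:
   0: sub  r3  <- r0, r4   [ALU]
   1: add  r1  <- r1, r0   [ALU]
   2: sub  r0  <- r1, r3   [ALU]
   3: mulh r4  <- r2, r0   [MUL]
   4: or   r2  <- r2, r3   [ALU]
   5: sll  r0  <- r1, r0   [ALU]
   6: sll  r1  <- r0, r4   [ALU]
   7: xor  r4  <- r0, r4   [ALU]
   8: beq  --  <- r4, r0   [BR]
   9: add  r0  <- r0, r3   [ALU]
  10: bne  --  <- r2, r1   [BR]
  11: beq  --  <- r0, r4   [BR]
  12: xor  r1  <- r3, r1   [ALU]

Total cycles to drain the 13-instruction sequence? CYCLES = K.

  cy0 -> i0+i1 (sub.ALU add.ALU) 2-wide
  cy1 -> i2 (sub.ALU) RAW r0
  cy2 -> i3+i4 (mulh.MUL or.ALU) 2-wide
  cy3 -> i5 (sll.ALU) RAW r0
  cy4 -> i6+i7 (sll.ALU xor.ALU) 2-wide
  cy5 -> i8+i9 (beq.BR add.ALU) 2-wide
  cy6 -> i10 (bne.BR) no-port BR/BR
  cy7 -> i11+i12 (beq.BR xor.ALU) 2-wide

CYCLES = 8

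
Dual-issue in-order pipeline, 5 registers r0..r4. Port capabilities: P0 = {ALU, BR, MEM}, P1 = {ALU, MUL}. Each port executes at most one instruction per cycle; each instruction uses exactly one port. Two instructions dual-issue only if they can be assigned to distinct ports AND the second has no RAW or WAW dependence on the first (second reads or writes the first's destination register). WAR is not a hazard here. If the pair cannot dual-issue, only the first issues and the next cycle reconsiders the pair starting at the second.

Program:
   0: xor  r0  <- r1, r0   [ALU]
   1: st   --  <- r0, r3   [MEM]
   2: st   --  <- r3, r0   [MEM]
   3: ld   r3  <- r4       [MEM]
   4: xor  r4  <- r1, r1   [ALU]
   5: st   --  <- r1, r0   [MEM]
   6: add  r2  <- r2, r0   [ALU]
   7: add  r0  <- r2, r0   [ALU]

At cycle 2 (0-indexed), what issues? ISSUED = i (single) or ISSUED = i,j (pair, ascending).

ISSUED = 2

c0: i0 xor  RAW r0
c1: i1 st  no-port MEM/MEM
c2: i2 st  no-port MEM/MEM
c3: i3,i4 ld;xor  dual
c4: i5,i6 st;add  dual
c5: i7 add  tail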